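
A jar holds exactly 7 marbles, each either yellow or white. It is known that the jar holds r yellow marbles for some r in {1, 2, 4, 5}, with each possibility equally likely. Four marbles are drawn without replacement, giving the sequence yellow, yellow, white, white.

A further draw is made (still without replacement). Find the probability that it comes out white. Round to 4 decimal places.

The likelihood of the observed sequence under each hypothesis: P(data | r = 1) = (1/7)(0/6) = 0; P(data | r = 2) = (2/7)(1/6)(5/5)(4/4) = 1/21; P(data | r = 4) = (4/7)(3/6)(3/5)(2/4) = 3/35; P(data | r = 5) = (5/7)(4/6)(2/5)(1/4) = 1/21.
Weighting by the prior gives 1/4 · 0 = 0, 1/4 · 1/21 = 1/84, 1/4 · 3/35 = 3/140, 1/4 · 1/21 = 1/84; with total 19/420.
The posterior is then P(r = 1 | data) = 0, P(r = 2 | data) = 5/19, P(r = 4 | data) = 9/19, P(r = 5 | data) = 5/19.
So P(white next | data) = Σ P(white next | H) P(H | data) = (1)(5/19) + (1/3)(9/19) + (0)(5/19) = 8/19.

0.4211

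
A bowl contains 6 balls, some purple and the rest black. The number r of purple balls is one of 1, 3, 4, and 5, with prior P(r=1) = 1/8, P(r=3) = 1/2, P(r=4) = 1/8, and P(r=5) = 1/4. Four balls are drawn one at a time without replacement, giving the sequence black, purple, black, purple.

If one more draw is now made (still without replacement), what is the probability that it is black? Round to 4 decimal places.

0.4286

The likelihood of the observed sequence under each hypothesis: P(data | r = 1) = (5/6)(1/5)(4/4)(0/3) = 0; P(data | r = 3) = (3/6)(3/5)(2/4)(2/3) = 1/10; P(data | r = 4) = (2/6)(4/5)(1/4)(3/3) = 1/15; P(data | r = 5) = (1/6)(5/5)(0/4) = 0.
Multiplying each by its prior: 1/8 · 0 = 0, 1/2 · 1/10 = 1/20, 1/8 · 1/15 = 1/120, 1/4 · 0 = 0; summing to 7/120.
Normalising, the posterior is P(r = 1 | data) = 0, P(r = 3 | data) = 6/7, P(r = 4 | data) = 1/7, P(r = 5 | data) = 0.
The predictive probability is P(black next | data) = (1/2)(6/7) + (0)(1/7) = 3/7.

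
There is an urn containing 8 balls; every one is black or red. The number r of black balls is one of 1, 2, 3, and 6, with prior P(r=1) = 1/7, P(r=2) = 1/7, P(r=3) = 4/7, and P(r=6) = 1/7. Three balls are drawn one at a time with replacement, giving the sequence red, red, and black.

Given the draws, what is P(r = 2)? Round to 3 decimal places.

For each hypothesis, P(data | H) works out to: P(data | r = 1) = (7/8)(7/8)(1/8) = 0.095703; P(data | r = 2) = (6/8)(6/8)(2/8) = 0.14062; P(data | r = 3) = (5/8)(5/8)(3/8) = 0.14648; P(data | r = 6) = (2/8)(2/8)(6/8) = 0.046875.
Multiplying each by its prior: 1/7 · 0.095703 = 0.013672, 1/7 · 0.14062 = 0.020089, 4/7 · 0.14648 = 0.083705, 1/7 · 0.046875 = 0.0066964; these sum to 0.12416.
By Bayes' rule, P(r = 2 | data) = (0.020089) / (0.12416) = 0.1618.

0.162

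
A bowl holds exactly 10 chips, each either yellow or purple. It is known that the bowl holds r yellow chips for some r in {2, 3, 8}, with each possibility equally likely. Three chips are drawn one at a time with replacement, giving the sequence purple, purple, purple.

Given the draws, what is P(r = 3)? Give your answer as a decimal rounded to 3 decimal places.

0.397

The likelihood of the observed sequence under each hypothesis: P(data | r = 2) = (8/10)(8/10)(8/10) = 0.512; P(data | r = 3) = (7/10)(7/10)(7/10) = 0.343; P(data | r = 8) = (2/10)(2/10)(2/10) = 0.008.
The prior-weighted likelihoods are 1/3 · 0.512 = 0.17067, 1/3 · 0.343 = 0.11433, 1/3 · 0.008 = 0.0026667; with total 0.28767.
So P(r = 3 | data) = (0.11433) / (0.28767) = 0.39745.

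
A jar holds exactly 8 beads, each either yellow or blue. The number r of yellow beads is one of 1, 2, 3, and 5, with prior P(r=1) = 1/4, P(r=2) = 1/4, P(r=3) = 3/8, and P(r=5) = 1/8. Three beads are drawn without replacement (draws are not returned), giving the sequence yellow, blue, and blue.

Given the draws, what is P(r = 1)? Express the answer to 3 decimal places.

For each hypothesis, P(data | H) works out to: P(data | r = 1) = (1/8)(7/7)(6/6) = 1/8; P(data | r = 2) = (2/8)(6/7)(5/6) = 5/28; P(data | r = 3) = (3/8)(5/7)(4/6) = 5/28; P(data | r = 5) = (5/8)(3/7)(2/6) = 5/56.
The prior-weighted likelihoods are 1/4 · 1/8 = 1/32, 1/4 · 5/28 = 5/112, 3/8 · 5/28 = 15/224, 1/8 · 5/56 = 5/448; these sum to 69/448.
Therefore the posterior P(r = 1 | data) = (1/32) / (69/448) = 14/69.

0.203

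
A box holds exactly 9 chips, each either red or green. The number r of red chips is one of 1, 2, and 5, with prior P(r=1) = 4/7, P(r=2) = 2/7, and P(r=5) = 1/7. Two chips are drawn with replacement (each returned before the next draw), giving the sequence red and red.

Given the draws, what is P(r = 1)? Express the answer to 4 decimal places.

Compute the likelihood of the observed sequence for each case: P(data | r = 1) = (1/9)(1/9) = 1/81; P(data | r = 2) = (2/9)(2/9) = 4/81; P(data | r = 5) = (5/9)(5/9) = 25/81.
Multiplying each by its prior: 4/7 · 1/81 = 4/567, 2/7 · 4/81 = 8/567, 1/7 · 25/81 = 25/567; with total 37/567.
By Bayes' rule, P(r = 1 | data) = (4/567) / (37/567) = 4/37.

0.1081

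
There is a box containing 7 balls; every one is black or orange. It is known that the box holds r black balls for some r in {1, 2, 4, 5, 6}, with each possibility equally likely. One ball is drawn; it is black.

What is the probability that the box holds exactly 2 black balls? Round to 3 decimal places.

Compute the likelihood of this draw for each case: P(data | r = 1) = (1/7) = 1/7; P(data | r = 2) = (2/7) = 2/7; P(data | r = 4) = (4/7) = 4/7; P(data | r = 5) = (5/7) = 5/7; P(data | r = 6) = (6/7) = 6/7.
Multiplying each by its prior: 1/5 · 1/7 = 1/35, 1/5 · 2/7 = 2/35, 1/5 · 4/7 = 4/35, 1/5 · 5/7 = 1/7, 1/5 · 6/7 = 6/35; these sum to 18/35.
Hence P(r = 2 | data) = (2/35) / (18/35) = 1/9.

0.111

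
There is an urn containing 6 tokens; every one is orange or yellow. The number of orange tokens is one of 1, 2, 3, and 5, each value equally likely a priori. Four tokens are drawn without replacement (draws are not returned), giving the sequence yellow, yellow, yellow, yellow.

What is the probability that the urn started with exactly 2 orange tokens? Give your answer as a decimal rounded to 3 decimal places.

0.167

The likelihood of the observed sequence under each hypothesis: P(data | r = 1) = (5/6)(4/5)(3/4)(2/3) = 1/3; P(data | r = 2) = (4/6)(3/5)(2/4)(1/3) = 1/15; P(data | r = 3) = (3/6)(2/5)(1/4)(0/3) = 0; P(data | r = 5) = (1/6)(0/5) = 0.
Weighting by the prior gives 1/4 · 1/3 = 1/12, 1/4 · 1/15 = 1/60, 1/4 · 0 = 0, 1/4 · 0 = 0; with total 1/10.
Therefore the posterior P(r = 2 | data) = (1/60) / (1/10) = 1/6.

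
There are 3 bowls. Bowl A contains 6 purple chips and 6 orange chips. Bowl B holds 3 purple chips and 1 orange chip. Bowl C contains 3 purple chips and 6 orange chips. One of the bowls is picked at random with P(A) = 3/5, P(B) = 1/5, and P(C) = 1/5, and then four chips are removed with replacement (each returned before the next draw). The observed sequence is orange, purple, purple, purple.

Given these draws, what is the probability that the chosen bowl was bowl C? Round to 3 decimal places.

Compute the likelihood of the observed sequence for each case: P(data | bowl A) = (6/12)(6/12)(6/12)(6/12) = 0.0625; P(data | bowl B) = (1/4)(3/4)(3/4)(3/4) = 0.10547; P(data | bowl C) = (6/9)(3/9)(3/9)(3/9) = 0.024691.
The prior-weighted likelihoods are 3/5 · 0.0625 = 0.0375, 1/5 · 0.10547 = 0.021094, 1/5 · 0.024691 = 0.0049383; with total 0.063532.
Hence P(bowl C | data) = (0.0049383) / (0.063532) = 0.077729.

0.078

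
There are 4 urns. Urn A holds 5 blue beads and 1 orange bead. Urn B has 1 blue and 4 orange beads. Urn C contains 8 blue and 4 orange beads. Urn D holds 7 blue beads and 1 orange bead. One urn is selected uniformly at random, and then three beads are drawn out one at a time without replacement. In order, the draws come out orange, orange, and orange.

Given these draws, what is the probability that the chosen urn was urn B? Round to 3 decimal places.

0.957

The likelihood of the observed sequence under each hypothesis: P(data | urn A) = (1/6)(0/5) = 0; P(data | urn B) = (4/5)(3/4)(2/3) = 2/5; P(data | urn C) = (4/12)(3/11)(2/10) = 1/55; P(data | urn D) = (1/8)(0/7) = 0.
Weighting by the prior gives 1/4 · 0 = 0, 1/4 · 2/5 = 1/10, 1/4 · 1/55 = 1/220, 1/4 · 0 = 0; summing to 23/220.
Hence P(urn B | data) = (1/10) / (23/220) = 22/23.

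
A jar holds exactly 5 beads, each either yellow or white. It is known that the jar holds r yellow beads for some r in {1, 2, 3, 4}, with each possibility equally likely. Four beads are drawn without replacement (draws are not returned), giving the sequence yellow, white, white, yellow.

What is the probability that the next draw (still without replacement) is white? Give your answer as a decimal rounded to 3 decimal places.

0.500

Compute the likelihood of the observed sequence for each case: P(data | r = 1) = (1/5)(4/4)(3/3)(0/2) = 0; P(data | r = 2) = (2/5)(3/4)(2/3)(1/2) = 1/10; P(data | r = 3) = (3/5)(2/4)(1/3)(2/2) = 1/10; P(data | r = 4) = (4/5)(1/4)(0/3) = 0.
Weighting by the prior gives 1/4 · 0 = 0, 1/4 · 1/10 = 1/40, 1/4 · 1/10 = 1/40, 1/4 · 0 = 0; with total 1/20.
The posterior is then P(r = 1 | data) = 0, P(r = 2 | data) = 1/2, P(r = 3 | data) = 1/2, P(r = 4 | data) = 0.
The predictive probability is P(white next | data) = (1)(1/2) + (0)(1/2) = 1/2.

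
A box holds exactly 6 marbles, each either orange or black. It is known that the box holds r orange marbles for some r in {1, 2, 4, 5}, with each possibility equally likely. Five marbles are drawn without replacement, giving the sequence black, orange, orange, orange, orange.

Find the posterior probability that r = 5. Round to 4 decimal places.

0.7143

Compute the likelihood of the observed sequence for each case: P(data | r = 1) = (5/6)(1/5)(0/4) = 0; P(data | r = 2) = (4/6)(2/5)(1/4)(0/3) = 0; P(data | r = 4) = (2/6)(4/5)(3/4)(2/3)(1/2) = 1/15; P(data | r = 5) = (1/6)(5/5)(4/4)(3/3)(2/2) = 1/6.
Multiplying each by its prior: 1/4 · 0 = 0, 1/4 · 0 = 0, 1/4 · 1/15 = 1/60, 1/4 · 1/6 = 1/24; summing to 7/120.
So P(r = 5 | data) = (1/24) / (7/120) = 5/7.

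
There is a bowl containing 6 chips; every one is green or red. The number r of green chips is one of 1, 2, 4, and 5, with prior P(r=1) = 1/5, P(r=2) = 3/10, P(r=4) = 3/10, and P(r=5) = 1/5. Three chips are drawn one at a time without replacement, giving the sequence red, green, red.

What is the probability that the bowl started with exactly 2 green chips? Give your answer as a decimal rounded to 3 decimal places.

Under each hypothesis, the probability of the observed sequence is: P(data | r = 1) = (5/6)(1/5)(4/4) = 1/6; P(data | r = 2) = (4/6)(2/5)(3/4) = 1/5; P(data | r = 4) = (2/6)(4/5)(1/4) = 1/15; P(data | r = 5) = (1/6)(5/5)(0/4) = 0.
The prior-weighted likelihoods are 1/5 · 1/6 = 1/30, 3/10 · 1/5 = 3/50, 3/10 · 1/15 = 1/50, 1/5 · 0 = 0; with total 17/150.
Therefore the posterior P(r = 2 | data) = (3/50) / (17/150) = 9/17.

0.529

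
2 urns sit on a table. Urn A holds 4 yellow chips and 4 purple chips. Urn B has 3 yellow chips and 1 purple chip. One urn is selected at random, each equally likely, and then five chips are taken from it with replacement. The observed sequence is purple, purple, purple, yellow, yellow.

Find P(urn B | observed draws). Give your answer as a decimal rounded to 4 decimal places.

0.2195

Compute the likelihood of the observed sequence for each case: P(data | urn A) = (4/8)(4/8)(4/8)(4/8)(4/8) = 0.03125; P(data | urn B) = (1/4)(1/4)(1/4)(3/4)(3/4) = 0.0087891.
The prior-weighted likelihoods are 1/2 · 0.03125 = 0.015625, 1/2 · 0.0087891 = 0.0043945; with total 0.02002.
Therefore the posterior P(urn B | data) = (0.0043945) / (0.02002) = 0.21951.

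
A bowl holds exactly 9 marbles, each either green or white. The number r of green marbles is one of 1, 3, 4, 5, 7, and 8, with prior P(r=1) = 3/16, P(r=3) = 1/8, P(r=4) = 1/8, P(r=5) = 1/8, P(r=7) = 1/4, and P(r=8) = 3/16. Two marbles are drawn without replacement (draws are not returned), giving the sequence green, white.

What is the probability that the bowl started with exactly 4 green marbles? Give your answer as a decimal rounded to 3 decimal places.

For each hypothesis, P(data | H) works out to: P(data | r = 1) = (1/9)(8/8) = 1/9; P(data | r = 3) = (3/9)(6/8) = 1/4; P(data | r = 4) = (4/9)(5/8) = 5/18; P(data | r = 5) = (5/9)(4/8) = 5/18; P(data | r = 7) = (7/9)(2/8) = 7/36; P(data | r = 8) = (8/9)(1/8) = 1/9.
Weighting by the prior gives 3/16 · 1/9 = 1/48, 1/8 · 1/4 = 1/32, 1/8 · 5/18 = 5/144, 1/8 · 5/18 = 5/144, 1/4 · 7/36 = 7/144, 3/16 · 1/9 = 1/48; these sum to 55/288.
Hence P(r = 4 | data) = (5/144) / (55/288) = 2/11.

0.182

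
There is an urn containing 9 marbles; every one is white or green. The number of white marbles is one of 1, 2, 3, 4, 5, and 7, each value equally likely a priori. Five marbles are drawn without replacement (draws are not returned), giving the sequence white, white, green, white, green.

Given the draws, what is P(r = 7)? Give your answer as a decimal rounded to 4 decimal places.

The likelihood of the observed sequence under each hypothesis: P(data | r = 1) = (1/9)(0/8) = 0; P(data | r = 2) = (2/9)(1/8)(7/7)(0/6) = 0; P(data | r = 3) = (3/9)(2/8)(6/7)(1/6)(5/5) = 1/84; P(data | r = 4) = (4/9)(3/8)(5/7)(2/6)(4/5) = 2/63; P(data | r = 5) = (5/9)(4/8)(4/7)(3/6)(3/5) = 1/21; P(data | r = 7) = (7/9)(6/8)(2/7)(5/6)(1/5) = 1/36.
Weighting by the prior gives 1/6 · 0 = 0, 1/6 · 0 = 0, 1/6 · 1/84 = 1/504, 1/6 · 2/63 = 1/189, 1/6 · 1/21 = 1/126, 1/6 · 1/36 = 1/216; with total 5/252.
So P(r = 7 | data) = (1/216) / (5/252) = 7/30.

0.2333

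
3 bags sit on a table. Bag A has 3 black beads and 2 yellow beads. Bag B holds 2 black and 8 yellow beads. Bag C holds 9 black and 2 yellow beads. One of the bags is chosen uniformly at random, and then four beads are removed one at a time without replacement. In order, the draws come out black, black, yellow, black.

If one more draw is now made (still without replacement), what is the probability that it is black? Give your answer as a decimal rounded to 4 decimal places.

0.4800

Under each hypothesis, the probability of the observed sequence is: P(data | bag A) = (3/5)(2/4)(2/3)(1/2) = 1/10; P(data | bag B) = (2/10)(1/9)(8/8)(0/7) = 0; P(data | bag C) = (9/11)(8/10)(2/9)(7/8) = 7/55.
The prior-weighted likelihoods are 1/3 · 1/10 = 1/30, 1/3 · 0 = 0, 1/3 · 7/55 = 7/165; with total 5/66.
Normalising, the posterior is P(bag A | data) = 11/25, P(bag B | data) = 0, P(bag C | data) = 14/25.
The predictive probability is P(black next | data) = (0)(11/25) + (6/7)(14/25) = 12/25.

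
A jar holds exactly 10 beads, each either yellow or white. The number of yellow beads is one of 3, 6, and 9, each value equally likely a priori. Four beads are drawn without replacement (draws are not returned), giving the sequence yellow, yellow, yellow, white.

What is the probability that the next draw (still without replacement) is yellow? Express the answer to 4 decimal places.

0.7251

Under each hypothesis, the probability of the observed sequence is: P(data | r = 3) = (3/10)(2/9)(1/8)(7/7) = 1/120; P(data | r = 6) = (6/10)(5/9)(4/8)(4/7) = 2/21; P(data | r = 9) = (9/10)(8/9)(7/8)(1/7) = 1/10.
Multiplying each by its prior: 1/3 · 1/120 = 1/360, 1/3 · 2/21 = 2/63, 1/3 · 1/10 = 1/30; summing to 19/280.
The posterior is then P(r = 3 | data) = 7/171, P(r = 6 | data) = 80/171, P(r = 9 | data) = 28/57.
The predictive probability is P(yellow next | data) = (0)(7/171) + (1/2)(80/171) + (1)(28/57) = 124/171.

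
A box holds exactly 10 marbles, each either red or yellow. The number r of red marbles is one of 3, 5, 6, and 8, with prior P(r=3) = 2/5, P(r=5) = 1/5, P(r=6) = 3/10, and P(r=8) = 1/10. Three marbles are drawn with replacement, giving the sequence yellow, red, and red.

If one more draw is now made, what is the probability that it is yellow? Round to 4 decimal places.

0.4706

The likelihood of the observed sequence under each hypothesis: P(data | r = 3) = (7/10)(3/10)(3/10) = 0.063; P(data | r = 5) = (5/10)(5/10)(5/10) = 0.125; P(data | r = 6) = (4/10)(6/10)(6/10) = 0.144; P(data | r = 8) = (2/10)(8/10)(8/10) = 0.128.
Weighting by the prior gives 2/5 · 0.063 = 0.0252, 1/5 · 0.125 = 0.025, 3/10 · 0.144 = 0.0432, 1/10 · 0.128 = 0.0128; these sum to 0.1062.
Dividing through by the total gives posterior P(r = 3 | data) = 0.23729, P(r = 5 | data) = 0.2354, P(r = 6 | data) = 0.40678, P(r = 8 | data) = 0.12053.
So P(yellow next | data) = Σ P(yellow next | H) P(H | data) = (7/10)(0.23729) + (1/2)(0.2354) + (2/5)(0.40678) + (1/5)(0.12053) = 0.47062.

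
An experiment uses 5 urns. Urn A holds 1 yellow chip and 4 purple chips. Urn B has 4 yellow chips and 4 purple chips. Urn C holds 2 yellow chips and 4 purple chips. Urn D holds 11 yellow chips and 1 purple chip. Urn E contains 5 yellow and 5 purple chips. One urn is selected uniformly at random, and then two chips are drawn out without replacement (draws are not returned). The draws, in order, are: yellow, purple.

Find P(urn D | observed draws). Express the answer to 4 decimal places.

Under each hypothesis, the probability of the observed sequence is: P(data | urn A) = (1/5)(4/4) = 0.2; P(data | urn B) = (4/8)(4/7) = 0.28571; P(data | urn C) = (2/6)(4/5) = 0.26667; P(data | urn D) = (11/12)(1/11) = 0.083333; P(data | urn E) = (5/10)(5/9) = 0.27778.
The prior-weighted likelihoods are 1/5 · 0.2 = 0.04, 1/5 · 0.28571 = 0.057143, 1/5 · 0.26667 = 0.053333, 1/5 · 0.083333 = 0.016667, 1/5 · 0.27778 = 0.055556; summing to 0.2227.
So P(urn D | data) = (0.016667) / (0.2227) = 0.07484.

0.0748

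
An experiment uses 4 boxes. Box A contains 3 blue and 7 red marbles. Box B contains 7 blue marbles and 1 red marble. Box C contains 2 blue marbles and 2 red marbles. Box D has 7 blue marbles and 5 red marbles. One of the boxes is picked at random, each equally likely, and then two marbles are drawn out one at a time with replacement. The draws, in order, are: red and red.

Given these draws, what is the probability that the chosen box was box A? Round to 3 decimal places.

Under each hypothesis, the probability of the observed sequence is: P(data | box A) = (7/10)(7/10) = 0.49; P(data | box B) = (1/8)(1/8) = 0.015625; P(data | box C) = (2/4)(2/4) = 0.25; P(data | box D) = (5/12)(5/12) = 0.17361.
The prior-weighted likelihoods are 1/4 · 0.49 = 0.1225, 1/4 · 0.015625 = 0.0039062, 1/4 · 0.25 = 0.0625, 1/4 · 0.17361 = 0.043403; these sum to 0.23231.
Therefore the posterior P(box A | data) = (0.1225) / (0.23231) = 0.52731.

0.527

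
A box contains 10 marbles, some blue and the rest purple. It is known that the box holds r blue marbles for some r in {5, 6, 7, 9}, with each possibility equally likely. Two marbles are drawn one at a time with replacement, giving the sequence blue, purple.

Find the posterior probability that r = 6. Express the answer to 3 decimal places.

The likelihood of the observed sequence under each hypothesis: P(data | r = 5) = (5/10)(5/10) = 1/4; P(data | r = 6) = (6/10)(4/10) = 6/25; P(data | r = 7) = (7/10)(3/10) = 21/100; P(data | r = 9) = (9/10)(1/10) = 9/100.
Weighting by the prior gives 1/4 · 1/4 = 1/16, 1/4 · 6/25 = 3/50, 1/4 · 21/100 = 21/400, 1/4 · 9/100 = 9/400; summing to 79/400.
By Bayes' rule, P(r = 6 | data) = (3/50) / (79/400) = 24/79.

0.304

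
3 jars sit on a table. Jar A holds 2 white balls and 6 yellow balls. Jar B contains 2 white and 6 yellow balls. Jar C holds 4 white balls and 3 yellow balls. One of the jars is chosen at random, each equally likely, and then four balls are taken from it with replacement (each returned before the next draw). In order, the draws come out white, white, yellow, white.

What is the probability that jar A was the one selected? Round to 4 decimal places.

Under each hypothesis, the probability of the observed sequence is: P(data | jar A) = (2/8)(2/8)(6/8)(2/8) = 0.011719; P(data | jar B) = (2/8)(2/8)(6/8)(2/8) = 0.011719; P(data | jar C) = (4/7)(4/7)(3/7)(4/7) = 0.079967.
Multiplying each by its prior: 1/3 · 0.011719 = 0.0039062, 1/3 · 0.011719 = 0.0039062, 1/3 · 0.079967 = 0.026656; summing to 0.034468.
So P(jar A | data) = (0.0039062) / (0.034468) = 0.11333.

0.1133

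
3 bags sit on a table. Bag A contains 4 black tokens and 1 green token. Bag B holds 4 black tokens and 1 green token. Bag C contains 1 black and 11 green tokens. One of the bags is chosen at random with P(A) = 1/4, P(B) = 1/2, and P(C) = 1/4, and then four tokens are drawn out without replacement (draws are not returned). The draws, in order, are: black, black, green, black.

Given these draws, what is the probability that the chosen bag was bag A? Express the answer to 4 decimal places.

The likelihood of the observed sequence under each hypothesis: P(data | bag A) = (4/5)(3/4)(1/3)(2/2) = 1/5; P(data | bag B) = (4/5)(3/4)(1/3)(2/2) = 1/5; P(data | bag C) = (1/12)(0/11) = 0.
The prior-weighted likelihoods are 1/4 · 1/5 = 1/20, 1/2 · 1/5 = 1/10, 1/4 · 0 = 0; these sum to 3/20.
Therefore the posterior P(bag A | data) = (1/20) / (3/20) = 1/3.

0.3333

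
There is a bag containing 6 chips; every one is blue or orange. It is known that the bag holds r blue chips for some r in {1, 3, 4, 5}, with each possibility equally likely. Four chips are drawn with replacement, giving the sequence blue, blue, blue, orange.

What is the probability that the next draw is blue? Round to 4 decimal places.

0.6809

Under each hypothesis, the probability of the observed sequence is: P(data | r = 1) = (1/6)(1/6)(1/6)(5/6) = 0.003858; P(data | r = 3) = (3/6)(3/6)(3/6)(3/6) = 0.0625; P(data | r = 4) = (4/6)(4/6)(4/6)(2/6) = 0.098765; P(data | r = 5) = (5/6)(5/6)(5/6)(1/6) = 0.096451.
The prior-weighted likelihoods are 1/4 · 0.003858 = 0.00096451, 1/4 · 0.0625 = 0.015625, 1/4 · 0.098765 = 0.024691, 1/4 · 0.096451 = 0.024113; summing to 0.065394.
The posterior is then P(r = 1 | data) = 0.014749, P(r = 3 | data) = 0.23894, P(r = 4 | data) = 0.37758, P(r = 5 | data) = 0.36873.
The predictive probability is P(blue next | data) = (1/6)(0.014749) + (1/2)(0.23894) + (2/3)(0.37758) + (5/6)(0.36873) = 0.68092.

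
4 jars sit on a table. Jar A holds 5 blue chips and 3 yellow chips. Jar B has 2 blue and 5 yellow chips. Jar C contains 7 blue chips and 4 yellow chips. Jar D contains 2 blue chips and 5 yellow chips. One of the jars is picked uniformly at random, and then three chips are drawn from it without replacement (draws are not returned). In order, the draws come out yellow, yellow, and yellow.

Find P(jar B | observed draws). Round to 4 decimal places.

Compute the likelihood of the observed sequence for each case: P(data | jar A) = (3/8)(2/7)(1/6) = 0.017857; P(data | jar B) = (5/7)(4/6)(3/5) = 0.28571; P(data | jar C) = (4/11)(3/10)(2/9) = 0.024242; P(data | jar D) = (5/7)(4/6)(3/5) = 0.28571.
Multiplying each by its prior: 1/4 · 0.017857 = 0.0044643, 1/4 · 0.28571 = 0.071429, 1/4 · 0.024242 = 0.0060606, 1/4 · 0.28571 = 0.071429; with total 0.15338.
By Bayes' rule, P(jar B | data) = (0.071429) / (0.15338) = 0.46569.

0.4657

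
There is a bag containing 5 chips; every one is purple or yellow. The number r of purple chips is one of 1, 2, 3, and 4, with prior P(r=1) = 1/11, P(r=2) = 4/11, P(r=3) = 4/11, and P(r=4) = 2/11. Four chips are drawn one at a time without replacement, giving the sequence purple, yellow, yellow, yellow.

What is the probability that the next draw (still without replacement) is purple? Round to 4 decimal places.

0.6667

Under each hypothesis, the probability of the observed sequence is: P(data | r = 1) = (1/5)(4/4)(3/3)(2/2) = 1/5; P(data | r = 2) = (2/5)(3/4)(2/3)(1/2) = 1/10; P(data | r = 3) = (3/5)(2/4)(1/3)(0/2) = 0; P(data | r = 4) = (4/5)(1/4)(0/3) = 0.
Weighting by the prior gives 1/11 · 1/5 = 1/55, 4/11 · 1/10 = 2/55, 4/11 · 0 = 0, 2/11 · 0 = 0; summing to 3/55.
Dividing through by the total gives posterior P(r = 1 | data) = 1/3, P(r = 2 | data) = 2/3, P(r = 3 | data) = 0, P(r = 4 | data) = 0.
Averaging over the posterior, P(purple next | data) = (0)(1/3) + (1)(2/3) = 2/3.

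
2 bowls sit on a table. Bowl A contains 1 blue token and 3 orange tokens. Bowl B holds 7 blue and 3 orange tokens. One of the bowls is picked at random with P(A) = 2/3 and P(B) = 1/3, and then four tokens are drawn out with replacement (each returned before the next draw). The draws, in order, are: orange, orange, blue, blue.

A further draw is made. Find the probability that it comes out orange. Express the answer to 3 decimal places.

Under each hypothesis, the probability of the observed sequence is: P(data | bowl A) = (3/4)(3/4)(1/4)(1/4) = 0.035156; P(data | bowl B) = (3/10)(3/10)(7/10)(7/10) = 0.0441.
The prior-weighted likelihoods are 2/3 · 0.035156 = 0.023438, 1/3 · 0.0441 = 0.0147; summing to 0.038137.
The posterior is then P(bowl A | data) = 0.61455, P(bowl B | data) = 0.38545.
The predictive probability is P(orange next | data) = (3/4)(0.61455) + (3/10)(0.38545) = 0.57655.

0.577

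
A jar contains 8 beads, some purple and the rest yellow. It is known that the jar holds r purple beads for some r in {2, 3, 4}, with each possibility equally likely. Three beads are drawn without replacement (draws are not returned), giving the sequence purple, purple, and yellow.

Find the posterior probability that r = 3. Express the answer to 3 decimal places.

The likelihood of the observed sequence under each hypothesis: P(data | r = 2) = (2/8)(1/7)(6/6) = 1/28; P(data | r = 3) = (3/8)(2/7)(5/6) = 5/56; P(data | r = 4) = (4/8)(3/7)(4/6) = 1/7.
Weighting by the prior gives 1/3 · 1/28 = 1/84, 1/3 · 5/56 = 5/168, 1/3 · 1/7 = 1/21; with total 5/56.
Therefore the posterior P(r = 3 | data) = (5/168) / (5/56) = 1/3.

0.333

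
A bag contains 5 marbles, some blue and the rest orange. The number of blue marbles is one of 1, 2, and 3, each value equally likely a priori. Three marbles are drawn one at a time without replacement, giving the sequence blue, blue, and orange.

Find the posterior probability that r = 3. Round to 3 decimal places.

0.667

Under each hypothesis, the probability of the observed sequence is: P(data | r = 1) = (1/5)(0/4) = 0; P(data | r = 2) = (2/5)(1/4)(3/3) = 1/10; P(data | r = 3) = (3/5)(2/4)(2/3) = 1/5.
The prior-weighted likelihoods are 1/3 · 0 = 0, 1/3 · 1/10 = 1/30, 1/3 · 1/5 = 1/15; with total 1/10.
By Bayes' rule, P(r = 3 | data) = (1/15) / (1/10) = 2/3.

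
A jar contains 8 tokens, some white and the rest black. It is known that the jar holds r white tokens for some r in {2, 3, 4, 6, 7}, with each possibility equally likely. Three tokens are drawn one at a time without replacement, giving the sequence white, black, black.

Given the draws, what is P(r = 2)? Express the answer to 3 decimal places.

Compute the likelihood of the observed sequence for each case: P(data | r = 2) = (2/8)(6/7)(5/6) = 5/28; P(data | r = 3) = (3/8)(5/7)(4/6) = 5/28; P(data | r = 4) = (4/8)(4/7)(3/6) = 1/7; P(data | r = 6) = (6/8)(2/7)(1/6) = 1/28; P(data | r = 7) = (7/8)(1/7)(0/6) = 0.
Weighting by the prior gives 1/5 · 5/28 = 1/28, 1/5 · 5/28 = 1/28, 1/5 · 1/7 = 1/35, 1/5 · 1/28 = 1/140, 1/5 · 0 = 0; these sum to 3/28.
By Bayes' rule, P(r = 2 | data) = (1/28) / (3/28) = 1/3.

0.333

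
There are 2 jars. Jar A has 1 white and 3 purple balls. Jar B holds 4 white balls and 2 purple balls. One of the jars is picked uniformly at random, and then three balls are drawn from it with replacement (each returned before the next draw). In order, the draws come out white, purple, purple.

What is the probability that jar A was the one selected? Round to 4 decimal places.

The likelihood of the observed sequence under each hypothesis: P(data | jar A) = (1/4)(3/4)(3/4) = 0.14062; P(data | jar B) = (4/6)(2/6)(2/6) = 0.074074.
The prior-weighted likelihoods are 1/2 · 0.14062 = 0.070312, 1/2 · 0.074074 = 0.037037; these sum to 0.10735.
So P(jar A | data) = (0.070312) / (0.10735) = 0.65499.

0.6550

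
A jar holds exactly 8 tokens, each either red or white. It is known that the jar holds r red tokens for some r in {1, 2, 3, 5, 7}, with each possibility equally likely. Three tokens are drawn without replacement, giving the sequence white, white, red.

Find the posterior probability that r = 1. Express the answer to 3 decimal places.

Under each hypothesis, the probability of the observed sequence is: P(data | r = 1) = (7/8)(6/7)(1/6) = 1/8; P(data | r = 2) = (6/8)(5/7)(2/6) = 5/28; P(data | r = 3) = (5/8)(4/7)(3/6) = 5/28; P(data | r = 5) = (3/8)(2/7)(5/6) = 5/56; P(data | r = 7) = (1/8)(0/7) = 0.
The prior-weighted likelihoods are 1/5 · 1/8 = 1/40, 1/5 · 5/28 = 1/28, 1/5 · 5/28 = 1/28, 1/5 · 5/56 = 1/56, 1/5 · 0 = 0; these sum to 4/35.
By Bayes' rule, P(r = 1 | data) = (1/40) / (4/35) = 7/32.

0.219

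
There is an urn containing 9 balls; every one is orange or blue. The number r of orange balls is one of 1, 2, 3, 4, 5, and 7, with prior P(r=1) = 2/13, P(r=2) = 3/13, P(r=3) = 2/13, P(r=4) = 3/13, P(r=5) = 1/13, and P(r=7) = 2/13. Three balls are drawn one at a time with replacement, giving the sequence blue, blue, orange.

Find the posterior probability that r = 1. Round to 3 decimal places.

0.119

The likelihood of the observed sequence under each hypothesis: P(data | r = 1) = (8/9)(8/9)(1/9) = 0.087791; P(data | r = 2) = (7/9)(7/9)(2/9) = 0.13443; P(data | r = 3) = (6/9)(6/9)(3/9) = 0.14815; P(data | r = 4) = (5/9)(5/9)(4/9) = 0.13717; P(data | r = 5) = (4/9)(4/9)(5/9) = 0.10974; P(data | r = 7) = (2/9)(2/9)(7/9) = 0.038409.
Weighting by the prior gives 2/13 · 0.087791 = 0.013506, 3/13 · 0.13443 = 0.031022, 2/13 · 0.14815 = 0.022792, 3/13 · 0.13717 = 0.031656, 1/13 · 0.10974 = 0.0084415, 2/13 · 0.038409 = 0.005909; with total 0.11333.
Therefore the posterior P(r = 1 | data) = (0.013506) / (0.11333) = 0.11918.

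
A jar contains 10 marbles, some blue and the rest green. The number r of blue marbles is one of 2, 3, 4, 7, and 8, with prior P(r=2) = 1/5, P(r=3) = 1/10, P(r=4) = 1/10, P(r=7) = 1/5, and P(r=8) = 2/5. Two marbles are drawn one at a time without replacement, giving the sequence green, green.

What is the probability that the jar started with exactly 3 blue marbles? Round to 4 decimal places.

0.2059

For each hypothesis, P(data | H) works out to: P(data | r = 2) = (8/10)(7/9) = 28/45; P(data | r = 3) = (7/10)(6/9) = 7/15; P(data | r = 4) = (6/10)(5/9) = 1/3; P(data | r = 7) = (3/10)(2/9) = 1/15; P(data | r = 8) = (2/10)(1/9) = 1/45.
Weighting by the prior gives 1/5 · 28/45 = 28/225, 1/10 · 7/15 = 7/150, 1/10 · 1/3 = 1/30, 1/5 · 1/15 = 1/75, 2/5 · 1/45 = 2/225; summing to 17/75.
So P(r = 3 | data) = (7/150) / (17/75) = 7/34.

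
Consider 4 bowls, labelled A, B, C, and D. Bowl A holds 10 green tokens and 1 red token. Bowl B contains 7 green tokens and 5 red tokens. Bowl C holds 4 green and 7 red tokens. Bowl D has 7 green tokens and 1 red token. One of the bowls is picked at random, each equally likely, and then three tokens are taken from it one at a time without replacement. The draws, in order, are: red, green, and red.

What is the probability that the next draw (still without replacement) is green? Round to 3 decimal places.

0.487

Under each hypothesis, the probability of the observed sequence is: P(data | bowl A) = (1/11)(10/10)(0/9) = 0; P(data | bowl B) = (5/12)(7/11)(4/10) = 0.10606; P(data | bowl C) = (7/11)(4/10)(6/9) = 0.1697; P(data | bowl D) = (1/8)(7/7)(0/6) = 0.
Weighting by the prior gives 1/4 · 0 = 0, 1/4 · 0.10606 = 0.026515, 1/4 · 0.1697 = 0.042424, 1/4 · 0 = 0; with total 0.068939.
Normalising, the posterior is P(bowl A | data) = 0, P(bowl B | data) = 0.38462, P(bowl C | data) = 0.61538, P(bowl D | data) = 0.
So P(green next | data) = Σ P(green next | H) P(H | data) = (2/3)(0.38462) + (3/8)(0.61538) = 0.48718.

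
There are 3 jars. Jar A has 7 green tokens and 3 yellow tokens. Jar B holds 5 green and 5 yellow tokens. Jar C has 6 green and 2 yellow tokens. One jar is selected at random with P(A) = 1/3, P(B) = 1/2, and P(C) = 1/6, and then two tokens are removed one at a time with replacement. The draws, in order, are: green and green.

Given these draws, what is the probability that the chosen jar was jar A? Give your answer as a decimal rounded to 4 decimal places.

0.4275

Under each hypothesis, the probability of the observed sequence is: P(data | jar A) = (7/10)(7/10) = 0.49; P(data | jar B) = (5/10)(5/10) = 0.25; P(data | jar C) = (6/8)(6/8) = 0.5625.
Multiplying each by its prior: 1/3 · 0.49 = 0.16333, 1/2 · 0.25 = 0.125, 1/6 · 0.5625 = 0.09375; with total 0.38208.
By Bayes' rule, P(jar A | data) = (0.16333) / (0.38208) = 0.42748.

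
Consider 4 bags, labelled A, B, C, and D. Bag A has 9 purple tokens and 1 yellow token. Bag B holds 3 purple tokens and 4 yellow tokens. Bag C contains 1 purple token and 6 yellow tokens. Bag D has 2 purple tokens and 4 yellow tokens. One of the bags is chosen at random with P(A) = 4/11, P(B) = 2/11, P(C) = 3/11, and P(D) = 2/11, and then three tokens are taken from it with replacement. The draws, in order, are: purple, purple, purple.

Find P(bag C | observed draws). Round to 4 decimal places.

Under each hypothesis, the probability of the observed sequence is: P(data | bag A) = (9/10)(9/10)(9/10) = 0.729; P(data | bag B) = (3/7)(3/7)(3/7) = 0.078717; P(data | bag C) = (1/7)(1/7)(1/7) = 0.0029155; P(data | bag D) = (2/6)(2/6)(2/6) = 0.037037.
Weighting by the prior gives 4/11 · 0.729 = 0.26509, 2/11 · 0.078717 = 0.014312, 3/11 · 0.0029155 = 0.00079512, 2/11 · 0.037037 = 0.006734; these sum to 0.28693.
By Bayes' rule, P(bag C | data) = (0.00079512) / (0.28693) = 0.0027711.

0.0028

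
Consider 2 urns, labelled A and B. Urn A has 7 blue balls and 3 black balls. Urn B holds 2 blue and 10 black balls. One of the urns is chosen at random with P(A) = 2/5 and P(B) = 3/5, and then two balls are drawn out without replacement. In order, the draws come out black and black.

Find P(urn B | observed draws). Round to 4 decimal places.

0.9388

The likelihood of the observed sequence under each hypothesis: P(data | urn A) = (3/10)(2/9) = 0.066667; P(data | urn B) = (10/12)(9/11) = 0.68182.
The prior-weighted likelihoods are 2/5 · 0.066667 = 0.026667, 3/5 · 0.68182 = 0.40909; these sum to 0.43576.
Hence P(urn B | data) = (0.40909) / (0.43576) = 0.9388.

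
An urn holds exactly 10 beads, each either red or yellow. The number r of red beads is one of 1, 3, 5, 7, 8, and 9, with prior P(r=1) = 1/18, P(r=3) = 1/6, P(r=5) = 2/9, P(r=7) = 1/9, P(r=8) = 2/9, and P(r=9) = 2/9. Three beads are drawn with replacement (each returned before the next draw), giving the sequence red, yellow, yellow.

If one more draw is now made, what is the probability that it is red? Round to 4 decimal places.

0.4675

Compute the likelihood of the observed sequence for each case: P(data | r = 1) = (1/10)(9/10)(9/10) = 0.081; P(data | r = 3) = (3/10)(7/10)(7/10) = 0.147; P(data | r = 5) = (5/10)(5/10)(5/10) = 0.125; P(data | r = 7) = (7/10)(3/10)(3/10) = 0.063; P(data | r = 8) = (8/10)(2/10)(2/10) = 0.032; P(data | r = 9) = (9/10)(1/10)(1/10) = 0.009.
Multiplying each by its prior: 1/18 · 0.081 = 0.0045, 1/6 · 0.147 = 0.0245, 2/9 · 0.125 = 0.027778, 1/9 · 0.063 = 0.007, 2/9 · 0.032 = 0.0071111, 2/9 · 0.009 = 0.002; these sum to 0.072889.
The posterior is then P(r = 1 | data) = 0.061738, P(r = 3 | data) = 0.33613, P(r = 5 | data) = 0.3811, P(r = 7 | data) = 0.096037, P(r = 8 | data) = 0.097561, P(r = 9 | data) = 0.027439.
So P(red next | data) = Σ P(red next | H) P(H | data) = (1/10)(0.061738) + (3/10)(0.33613) + (1/2)(0.3811) + (7/10)(0.096037) + (4/5)(0.097561) + (9/10)(0.027439) = 0.46753.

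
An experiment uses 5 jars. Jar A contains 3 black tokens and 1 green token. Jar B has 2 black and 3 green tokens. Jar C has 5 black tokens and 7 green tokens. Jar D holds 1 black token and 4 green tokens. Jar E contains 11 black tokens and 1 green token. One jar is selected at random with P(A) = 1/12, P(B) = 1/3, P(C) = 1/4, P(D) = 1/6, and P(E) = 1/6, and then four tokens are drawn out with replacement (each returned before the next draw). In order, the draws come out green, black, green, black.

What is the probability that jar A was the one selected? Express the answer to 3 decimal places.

0.070

Compute the likelihood of the observed sequence for each case: P(data | jar A) = (1/4)(3/4)(1/4)(3/4) = 0.035156; P(data | jar B) = (3/5)(2/5)(3/5)(2/5) = 0.0576; P(data | jar C) = (7/12)(5/12)(7/12)(5/12) = 0.059076; P(data | jar D) = (4/5)(1/5)(4/5)(1/5) = 0.0256; P(data | jar E) = (1/12)(11/12)(1/12)(11/12) = 0.0058353.
The prior-weighted likelihoods are 1/12 · 0.035156 = 0.0029297, 1/3 · 0.0576 = 0.0192, 1/4 · 0.059076 = 0.014769, 1/6 · 0.0256 = 0.0042667, 1/6 · 0.0058353 = 0.00097254; summing to 0.042138.
So P(jar A | data) = (0.0029297) / (0.042138) = 0.069526.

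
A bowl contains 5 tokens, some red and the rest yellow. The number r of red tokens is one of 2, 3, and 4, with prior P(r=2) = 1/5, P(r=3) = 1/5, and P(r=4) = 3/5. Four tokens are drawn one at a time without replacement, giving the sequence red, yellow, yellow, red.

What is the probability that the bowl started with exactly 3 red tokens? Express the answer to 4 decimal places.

Compute the likelihood of the observed sequence for each case: P(data | r = 2) = (2/5)(3/4)(2/3)(1/2) = 1/10; P(data | r = 3) = (3/5)(2/4)(1/3)(2/2) = 1/10; P(data | r = 4) = (4/5)(1/4)(0/3) = 0.
The prior-weighted likelihoods are 1/5 · 1/10 = 1/50, 1/5 · 1/10 = 1/50, 3/5 · 0 = 0; summing to 1/25.
So P(r = 3 | data) = (1/50) / (1/25) = 1/2.

0.5000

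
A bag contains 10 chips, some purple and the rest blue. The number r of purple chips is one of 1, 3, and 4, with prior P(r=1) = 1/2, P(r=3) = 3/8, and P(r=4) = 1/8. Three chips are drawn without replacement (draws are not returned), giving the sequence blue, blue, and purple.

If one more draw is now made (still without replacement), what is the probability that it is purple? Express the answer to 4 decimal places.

0.2028

The likelihood of the observed sequence under each hypothesis: P(data | r = 1) = (9/10)(8/9)(1/8) = 1/10; P(data | r = 3) = (7/10)(6/9)(3/8) = 7/40; P(data | r = 4) = (6/10)(5/9)(4/8) = 1/6.
The prior-weighted likelihoods are 1/2 · 1/10 = 1/20, 3/8 · 7/40 = 21/320, 1/8 · 1/6 = 1/48; with total 131/960.
Normalising, the posterior is P(r = 1 | data) = 48/131, P(r = 3 | data) = 63/131, P(r = 4 | data) = 20/131.
The predictive probability is P(purple next | data) = (0)(48/131) + (2/7)(63/131) + (3/7)(20/131) = 186/917.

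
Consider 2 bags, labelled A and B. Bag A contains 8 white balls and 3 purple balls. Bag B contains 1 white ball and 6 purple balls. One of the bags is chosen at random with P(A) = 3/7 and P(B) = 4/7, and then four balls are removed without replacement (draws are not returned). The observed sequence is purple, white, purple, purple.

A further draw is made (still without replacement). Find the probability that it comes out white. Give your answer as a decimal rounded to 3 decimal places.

Under each hypothesis, the probability of the observed sequence is: P(data | bag A) = (3/11)(8/10)(2/9)(1/8) = 0.0060606; P(data | bag B) = (6/7)(1/6)(5/5)(4/4) = 0.14286.
Weighting by the prior gives 3/7 · 0.0060606 = 0.0025974, 4/7 · 0.14286 = 0.081633; summing to 0.08423.
Normalising, the posterior is P(bag A | data) = 0.030837, P(bag B | data) = 0.96916.
The predictive probability is P(white next | data) = (1)(0.030837) + (0)(0.96916) = 0.030837.

0.031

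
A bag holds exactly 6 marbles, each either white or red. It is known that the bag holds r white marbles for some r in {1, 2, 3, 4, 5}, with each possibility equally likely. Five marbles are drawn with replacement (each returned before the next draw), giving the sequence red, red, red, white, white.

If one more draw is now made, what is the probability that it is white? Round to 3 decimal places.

For each hypothesis, P(data | H) works out to: P(data | r = 1) = (5/6)(5/6)(5/6)(1/6)(1/6) = 0.016075; P(data | r = 2) = (4/6)(4/6)(4/6)(2/6)(2/6) = 0.032922; P(data | r = 3) = (3/6)(3/6)(3/6)(3/6)(3/6) = 0.03125; P(data | r = 4) = (2/6)(2/6)(2/6)(4/6)(4/6) = 0.016461; P(data | r = 5) = (1/6)(1/6)(1/6)(5/6)(5/6) = 0.003215.
Multiplying each by its prior: 1/5 · 0.016075 = 0.003215, 1/5 · 0.032922 = 0.0065844, 1/5 · 0.03125 = 0.00625, 1/5 · 0.016461 = 0.0032922, 1/5 · 0.003215 = 0.000643; summing to 0.019985.
Dividing through by the total gives posterior P(r = 1 | data) = 0.16088, P(r = 2 | data) = 0.32947, P(r = 3 | data) = 0.31274, P(r = 4 | data) = 0.16474, P(r = 5 | data) = 0.032175.
Averaging over the posterior, P(white next | data) = (1/6)(0.16088) + (1/3)(0.32947) + (1/2)(0.31274) + (2/3)(0.16474) + (5/6)(0.032175) = 0.42964.

0.430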